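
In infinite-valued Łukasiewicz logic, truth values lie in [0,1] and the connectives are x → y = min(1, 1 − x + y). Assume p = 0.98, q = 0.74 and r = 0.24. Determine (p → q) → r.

0.48

p → q = min(1, 1 − 0.98 + 0.74) = min(1, 0.76) = 0.76
(p → q) → r = min(1, 1 − 0.76 + 0.24) = min(1, 0.48) = 0.48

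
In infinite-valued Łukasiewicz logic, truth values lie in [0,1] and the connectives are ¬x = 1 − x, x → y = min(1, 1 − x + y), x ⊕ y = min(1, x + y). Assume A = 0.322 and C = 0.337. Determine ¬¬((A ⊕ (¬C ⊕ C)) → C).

¬C = 1 − 0.337 = 0.663
¬C ⊕ C = min(1, 0.663 + 0.337) = min(1, 1.000) = 1.000
A ⊕ (¬C ⊕ C) = min(1, 0.322 + 1.000) = min(1, 1.322) = 1.000
(A ⊕ (¬C ⊕ C)) → C = min(1, 1 − 1.000 + 0.337) = min(1, 0.337) = 0.337
¬((A ⊕ (¬C ⊕ C)) → C) = 1 − 0.337 = 0.663
¬¬((A ⊕ (¬C ⊕ C)) → C) = 1 − 0.663 = 0.337

0.337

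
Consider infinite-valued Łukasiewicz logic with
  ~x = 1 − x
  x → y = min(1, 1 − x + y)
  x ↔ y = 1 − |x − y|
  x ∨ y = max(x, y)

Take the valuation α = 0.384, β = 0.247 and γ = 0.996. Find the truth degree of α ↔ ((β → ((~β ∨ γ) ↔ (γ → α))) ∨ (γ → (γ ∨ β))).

~β = 1 − 0.247 = 0.753
~β ∨ γ = max(0.753, 0.996) = 0.996
γ → α = min(1, 1 − 0.996 + 0.384) = min(1, 0.388) = 0.388
(~β ∨ γ) ↔ (γ → α) = 1 − |0.996 − 0.388| = 1 − 0.608 = 0.392
β → ((~β ∨ γ) ↔ (γ → α)) = min(1, 1 − 0.247 + 0.392) = min(1, 1.145) = 1.000
γ ∨ β = max(0.996, 0.247) = 0.996
γ → (γ ∨ β) = min(1, 1 − 0.996 + 0.996) = min(1, 1.000) = 1.000
(β → ((~β ∨ γ) ↔ (γ → α))) ∨ (γ → (γ ∨ β)) = max(1.000, 1.000) = 1.000
α ↔ ((β → ((~β ∨ γ) ↔ (γ → α))) ∨ (γ → (γ ∨ β))) = 1 − |0.384 − 1.000| = 1 − 0.616 = 0.384

0.384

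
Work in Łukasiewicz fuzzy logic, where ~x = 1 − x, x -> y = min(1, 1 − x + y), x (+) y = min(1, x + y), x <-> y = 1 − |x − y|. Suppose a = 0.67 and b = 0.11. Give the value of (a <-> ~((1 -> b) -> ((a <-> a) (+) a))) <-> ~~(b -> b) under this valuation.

1 -> b = min(1, 1 − 1.00 + 0.11) = min(1, 0.11) = 0.11
a <-> a = 1 − |0.67 − 0.67| = 1 − 0.00 = 1.00
(a <-> a) (+) a = min(1, 1.00 + 0.67) = min(1, 1.67) = 1.00
(1 -> b) -> ((a <-> a) (+) a) = min(1, 1 − 0.11 + 1.00) = min(1, 1.89) = 1.00
~((1 -> b) -> ((a <-> a) (+) a)) = 1 − 1.00 = 0.00
a <-> ~((1 -> b) -> ((a <-> a) (+) a)) = 1 − |0.67 − 0.00| = 1 − 0.67 = 0.33
b -> b = min(1, 1 − 0.11 + 0.11) = min(1, 1.00) = 1.00
~(b -> b) = 1 − 1.00 = 0.00
~~(b -> b) = 1 − 0.00 = 1.00
(a <-> ~((1 -> b) -> ((a <-> a) (+) a))) <-> ~~(b -> b) = 1 − |0.33 − 1.00| = 1 − 0.67 = 0.33

0.33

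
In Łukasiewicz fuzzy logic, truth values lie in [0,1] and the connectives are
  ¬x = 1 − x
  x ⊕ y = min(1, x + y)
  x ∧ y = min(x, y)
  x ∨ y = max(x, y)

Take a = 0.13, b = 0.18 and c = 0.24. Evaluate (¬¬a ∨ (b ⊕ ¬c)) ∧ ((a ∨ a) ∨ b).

¬a = 1 − 0.13 = 0.87
¬¬a = 1 − 0.87 = 0.13
¬c = 1 − 0.24 = 0.76
b ⊕ ¬c = min(1, 0.18 + 0.76) = min(1, 0.94) = 0.94
¬¬a ∨ (b ⊕ ¬c) = max(0.13, 0.94) = 0.94
a ∨ a = max(0.13, 0.13) = 0.13
(a ∨ a) ∨ b = max(0.13, 0.18) = 0.18
(¬¬a ∨ (b ⊕ ¬c)) ∧ ((a ∨ a) ∨ b) = min(0.94, 0.18) = 0.18

0.18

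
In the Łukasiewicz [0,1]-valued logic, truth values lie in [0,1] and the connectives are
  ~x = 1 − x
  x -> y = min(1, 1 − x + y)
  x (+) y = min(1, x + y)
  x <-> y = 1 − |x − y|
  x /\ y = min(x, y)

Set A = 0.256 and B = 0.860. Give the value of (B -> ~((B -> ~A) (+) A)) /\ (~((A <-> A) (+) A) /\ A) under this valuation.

~A = 1 − 0.256 = 0.744
B -> ~A = min(1, 1 − 0.860 + 0.744) = min(1, 0.884) = 0.884
(B -> ~A) (+) A = min(1, 0.884 + 0.256) = min(1, 1.140) = 1.000
~((B -> ~A) (+) A) = 1 − 1.000 = 0.000
B -> ~((B -> ~A) (+) A) = min(1, 1 − 0.860 + 0.000) = min(1, 0.140) = 0.140
A <-> A = 1 − |0.256 − 0.256| = 1 − 0.000 = 1.000
(A <-> A) (+) A = min(1, 1.000 + 0.256) = min(1, 1.256) = 1.000
~((A <-> A) (+) A) = 1 − 1.000 = 0.000
~((A <-> A) (+) A) /\ A = min(0.000, 0.256) = 0.000
(B -> ~((B -> ~A) (+) A)) /\ (~((A <-> A) (+) A) /\ A) = min(0.140, 0.000) = 0.000

0.000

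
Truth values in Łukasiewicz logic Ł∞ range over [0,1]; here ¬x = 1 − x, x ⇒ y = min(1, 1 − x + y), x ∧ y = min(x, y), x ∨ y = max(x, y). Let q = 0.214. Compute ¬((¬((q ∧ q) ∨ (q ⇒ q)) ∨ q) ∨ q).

0.786

q ∧ q = min(0.214, 0.214) = 0.214
q ⇒ q = min(1, 1 − 0.214 + 0.214) = min(1, 1.000) = 1.000
(q ∧ q) ∨ (q ⇒ q) = max(0.214, 1.000) = 1.000
¬((q ∧ q) ∨ (q ⇒ q)) = 1 − 1.000 = 0.000
¬((q ∧ q) ∨ (q ⇒ q)) ∨ q = max(0.000, 0.214) = 0.214
(¬((q ∧ q) ∨ (q ⇒ q)) ∨ q) ∨ q = max(0.214, 0.214) = 0.214
¬((¬((q ∧ q) ∨ (q ⇒ q)) ∨ q) ∨ q) = 1 − 0.214 = 0.786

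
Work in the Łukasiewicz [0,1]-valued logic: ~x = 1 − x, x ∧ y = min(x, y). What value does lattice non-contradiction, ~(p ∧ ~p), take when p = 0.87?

~p = 1 − 0.87 = 0.13
p ∧ ~p = min(0.87, 0.13) = 0.13
~(p ∧ ~p) = 1 − 0.13 = 0.87
(The value 0.87 < 1 shows this instance is not satisfied; not a Ł∞-tautology — its value is 1 − min(a, 1−a).)

0.87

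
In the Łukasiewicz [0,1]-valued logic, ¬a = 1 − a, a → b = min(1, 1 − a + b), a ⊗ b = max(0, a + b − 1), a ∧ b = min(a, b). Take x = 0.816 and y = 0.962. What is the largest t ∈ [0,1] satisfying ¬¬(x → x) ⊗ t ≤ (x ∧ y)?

0.816

x → x = min(1, 1 − 0.816 + 0.816) = min(1, 1.000) = 1.000
¬(x → x) = 1 − 1.000 = 0.000
¬¬(x → x) = 1 − 0.000 = 1.000
So the left factor is ¬¬(x → x) = 1.000.
x ∧ y = min(0.816, 0.962) = 0.816
So the right-hand bound is x ∧ y = 0.816.
The residuum of the Łukasiewicz t-norm gives the supremum: min(1, 1 − 1.000 + 0.816).
1 − 1.000 + 0.816 = 0.816, so t = min(1, 0.816) = 0.816.
Check: 1.000 ⊗ 0.816 = max(0, 0.816) = 0.816 ≤ 0.816.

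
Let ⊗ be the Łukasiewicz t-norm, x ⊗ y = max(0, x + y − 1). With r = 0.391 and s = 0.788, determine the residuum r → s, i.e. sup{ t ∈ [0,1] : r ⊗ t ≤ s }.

The residuum of the Łukasiewicz t-norm gives the supremum: min(1, 1 − 0.391 + 0.788).
1 − 0.391 + 0.788 = 1.397, so t = min(1, 1.397) = 1.000.
Check: 0.391 ⊗ 1.000 = max(0, 0.391) = 0.391 ≤ 0.788.

1.000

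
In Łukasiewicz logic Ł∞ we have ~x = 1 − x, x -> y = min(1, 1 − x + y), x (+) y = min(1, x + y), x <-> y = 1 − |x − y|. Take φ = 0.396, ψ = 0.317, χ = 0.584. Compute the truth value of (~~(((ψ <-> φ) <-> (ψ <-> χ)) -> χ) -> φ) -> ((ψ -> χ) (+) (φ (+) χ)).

ψ <-> φ = 1 − |0.317 − 0.396| = 1 − 0.079 = 0.921
ψ <-> χ = 1 − |0.317 − 0.584| = 1 − 0.267 = 0.733
(ψ <-> φ) <-> (ψ <-> χ) = 1 − |0.921 − 0.733| = 1 − 0.188 = 0.812
((ψ <-> φ) <-> (ψ <-> χ)) -> χ = min(1, 1 − 0.812 + 0.584) = min(1, 0.772) = 0.772
~(((ψ <-> φ) <-> (ψ <-> χ)) -> χ) = 1 − 0.772 = 0.228
~~(((ψ <-> φ) <-> (ψ <-> χ)) -> χ) = 1 − 0.228 = 0.772
~~(((ψ <-> φ) <-> (ψ <-> χ)) -> χ) -> φ = min(1, 1 − 0.772 + 0.396) = min(1, 0.624) = 0.624
ψ -> χ = min(1, 1 − 0.317 + 0.584) = min(1, 1.267) = 1.000
φ (+) χ = min(1, 0.396 + 0.584) = min(1, 0.980) = 0.980
(ψ -> χ) (+) (φ (+) χ) = min(1, 1.000 + 0.980) = min(1, 1.980) = 1.000
(~~(((ψ <-> φ) <-> (ψ <-> χ)) -> χ) -> φ) -> ((ψ -> χ) (+) (φ (+) χ)) = min(1, 1 − 0.624 + 1.000) = min(1, 1.376) = 1.000

1.000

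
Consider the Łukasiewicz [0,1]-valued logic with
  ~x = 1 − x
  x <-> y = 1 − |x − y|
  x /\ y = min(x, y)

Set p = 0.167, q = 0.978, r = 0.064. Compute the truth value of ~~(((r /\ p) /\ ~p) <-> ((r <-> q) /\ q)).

0.978

r /\ p = min(0.064, 0.167) = 0.064
~p = 1 − 0.167 = 0.833
(r /\ p) /\ ~p = min(0.064, 0.833) = 0.064
r <-> q = 1 − |0.064 − 0.978| = 1 − 0.914 = 0.086
(r <-> q) /\ q = min(0.086, 0.978) = 0.086
((r /\ p) /\ ~p) <-> ((r <-> q) /\ q) = 1 − |0.064 − 0.086| = 1 − 0.022 = 0.978
~(((r /\ p) /\ ~p) <-> ((r <-> q) /\ q)) = 1 − 0.978 = 0.022
~~(((r /\ p) /\ ~p) <-> ((r <-> q) /\ q)) = 1 − 0.022 = 0.978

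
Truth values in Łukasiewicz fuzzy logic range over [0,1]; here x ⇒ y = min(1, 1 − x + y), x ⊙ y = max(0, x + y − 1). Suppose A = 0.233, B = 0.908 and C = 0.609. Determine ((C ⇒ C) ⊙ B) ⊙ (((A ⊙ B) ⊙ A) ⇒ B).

C ⇒ C = min(1, 1 − 0.609 + 0.609) = min(1, 1.000) = 1.000
(C ⇒ C) ⊙ B = max(0, 1.000 + 0.908 − 1) = max(0, 0.908) = 0.908
A ⊙ B = max(0, 0.233 + 0.908 − 1) = max(0, 0.141) = 0.141
(A ⊙ B) ⊙ A = max(0, 0.141 + 0.233 − 1) = max(0, -0.626) = 0.000
((A ⊙ B) ⊙ A) ⇒ B = min(1, 1 − 0.000 + 0.908) = min(1, 1.908) = 1.000
((C ⇒ C) ⊙ B) ⊙ (((A ⊙ B) ⊙ A) ⇒ B) = max(0, 0.908 + 1.000 − 1) = max(0, 0.908) = 0.908

0.908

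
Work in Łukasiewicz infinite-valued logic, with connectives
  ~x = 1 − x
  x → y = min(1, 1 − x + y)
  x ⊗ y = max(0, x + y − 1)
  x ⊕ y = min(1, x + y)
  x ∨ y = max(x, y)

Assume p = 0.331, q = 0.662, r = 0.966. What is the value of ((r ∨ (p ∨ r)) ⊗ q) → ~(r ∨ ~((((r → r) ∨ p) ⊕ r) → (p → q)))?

0.406

p ∨ r = max(0.331, 0.966) = 0.966
r ∨ (p ∨ r) = max(0.966, 0.966) = 0.966
(r ∨ (p ∨ r)) ⊗ q = max(0, 0.966 + 0.662 − 1) = max(0, 0.628) = 0.628
r → r = min(1, 1 − 0.966 + 0.966) = min(1, 1.000) = 1.000
(r → r) ∨ p = max(1.000, 0.331) = 1.000
((r → r) ∨ p) ⊕ r = min(1, 1.000 + 0.966) = min(1, 1.966) = 1.000
p → q = min(1, 1 − 0.331 + 0.662) = min(1, 1.331) = 1.000
(((r → r) ∨ p) ⊕ r) → (p → q) = min(1, 1 − 1.000 + 1.000) = min(1, 1.000) = 1.000
~((((r → r) ∨ p) ⊕ r) → (p → q)) = 1 − 1.000 = 0.000
r ∨ ~((((r → r) ∨ p) ⊕ r) → (p → q)) = max(0.966, 0.000) = 0.966
~(r ∨ ~((((r → r) ∨ p) ⊕ r) → (p → q))) = 1 − 0.966 = 0.034
((r ∨ (p ∨ r)) ⊗ q) → ~(r ∨ ~((((r → r) ∨ p) ⊕ r) → (p → q))) = min(1, 1 − 0.628 + 0.034) = min(1, 0.406) = 0.406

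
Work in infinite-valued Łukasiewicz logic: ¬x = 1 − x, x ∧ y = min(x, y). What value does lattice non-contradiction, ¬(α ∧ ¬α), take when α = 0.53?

¬α = 1 − 0.53 = 0.47
α ∧ ¬α = min(0.53, 0.47) = 0.47
¬(α ∧ ¬α) = 1 − 0.47 = 0.53
(The value 0.53 < 1 shows this instance is not satisfied; not a Ł∞-tautology — its value is 1 − min(a, 1−a).)

0.53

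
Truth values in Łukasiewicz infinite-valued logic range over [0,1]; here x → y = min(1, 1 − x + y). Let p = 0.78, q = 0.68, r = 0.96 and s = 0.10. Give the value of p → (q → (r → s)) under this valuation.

r → s = min(1, 1 − 0.96 + 0.10) = min(1, 0.14) = 0.14
q → (r → s) = min(1, 1 − 0.68 + 0.14) = min(1, 0.46) = 0.46
p → (q → (r → s)) = min(1, 1 − 0.78 + 0.46) = min(1, 0.68) = 0.68

0.68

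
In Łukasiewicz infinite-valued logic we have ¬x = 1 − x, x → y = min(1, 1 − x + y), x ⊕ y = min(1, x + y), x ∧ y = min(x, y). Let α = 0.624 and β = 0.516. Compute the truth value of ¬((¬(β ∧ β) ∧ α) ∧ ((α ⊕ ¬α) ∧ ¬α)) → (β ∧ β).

β ∧ β = min(0.516, 0.516) = 0.516
¬(β ∧ β) = 1 − 0.516 = 0.484
¬(β ∧ β) ∧ α = min(0.484, 0.624) = 0.484
¬α = 1 − 0.624 = 0.376
α ⊕ ¬α = min(1, 0.624 + 0.376) = min(1, 1.000) = 1.000
(α ⊕ ¬α) ∧ ¬α = min(1.000, 0.376) = 0.376
(¬(β ∧ β) ∧ α) ∧ ((α ⊕ ¬α) ∧ ¬α) = min(0.484, 0.376) = 0.376
¬((¬(β ∧ β) ∧ α) ∧ ((α ⊕ ¬α) ∧ ¬α)) = 1 − 0.376 = 0.624
¬((¬(β ∧ β) ∧ α) ∧ ((α ⊕ ¬α) ∧ ¬α)) → (β ∧ β) = min(1, 1 − 0.624 + 0.516) = min(1, 0.892) = 0.892

0.892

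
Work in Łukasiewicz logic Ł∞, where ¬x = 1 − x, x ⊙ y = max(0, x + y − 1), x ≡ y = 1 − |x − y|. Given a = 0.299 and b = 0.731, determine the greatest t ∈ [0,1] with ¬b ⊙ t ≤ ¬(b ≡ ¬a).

0.761

¬b = 1 − 0.731 = 0.269
So the left factor is ¬b = 0.269.
¬a = 1 − 0.299 = 0.701
b ≡ ¬a = 1 − |0.731 − 0.701| = 1 − 0.030 = 0.970
¬(b ≡ ¬a) = 1 − 0.970 = 0.030
So the right-hand bound is ¬(b ≡ ¬a) = 0.030.
The residuum of the Łukasiewicz t-norm gives the supremum: min(1, 1 − 0.269 + 0.030).
1 − 0.269 + 0.030 = 0.761, so t = min(1, 0.761) = 0.761.
Check: 0.269 ⊙ 0.761 = max(0, 0.030) = 0.030 ≤ 0.030.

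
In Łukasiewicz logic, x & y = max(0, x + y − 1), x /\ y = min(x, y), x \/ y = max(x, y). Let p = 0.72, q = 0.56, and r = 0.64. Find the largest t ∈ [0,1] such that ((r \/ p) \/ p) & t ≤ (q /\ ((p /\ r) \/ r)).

r \/ p = max(0.64, 0.72) = 0.72
(r \/ p) \/ p = max(0.72, 0.72) = 0.72
So the left factor is (r \/ p) \/ p = 0.72.
p /\ r = min(0.72, 0.64) = 0.64
(p /\ r) \/ r = max(0.64, 0.64) = 0.64
q /\ ((p /\ r) \/ r) = min(0.56, 0.64) = 0.56
So the right-hand bound is q /\ ((p /\ r) \/ r) = 0.56.
The residuum of the Łukasiewicz t-norm gives the supremum: min(1, 1 − 0.72 + 0.56).
1 − 0.72 + 0.56 = 0.84, so t = min(1, 0.84) = 0.84.
Check: 0.72 & 0.84 = max(0, 0.56) = 0.56 ≤ 0.56.

0.84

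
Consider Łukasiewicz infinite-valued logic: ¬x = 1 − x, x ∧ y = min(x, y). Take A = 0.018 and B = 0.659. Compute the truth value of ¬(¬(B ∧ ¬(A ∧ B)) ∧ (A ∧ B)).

0.982

A ∧ B = min(0.018, 0.659) = 0.018
¬(A ∧ B) = 1 − 0.018 = 0.982
B ∧ ¬(A ∧ B) = min(0.659, 0.982) = 0.659
¬(B ∧ ¬(A ∧ B)) = 1 − 0.659 = 0.341
¬(B ∧ ¬(A ∧ B)) ∧ (A ∧ B) = min(0.341, 0.018) = 0.018
¬(¬(B ∧ ¬(A ∧ B)) ∧ (A ∧ B)) = 1 − 0.018 = 0.982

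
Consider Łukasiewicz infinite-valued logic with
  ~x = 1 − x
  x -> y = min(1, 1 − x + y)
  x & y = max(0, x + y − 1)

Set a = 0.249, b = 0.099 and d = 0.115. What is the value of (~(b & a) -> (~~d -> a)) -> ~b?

0.901

b & a = max(0, 0.099 + 0.249 − 1) = max(0, -0.652) = 0.000
~(b & a) = 1 − 0.000 = 1.000
~d = 1 − 0.115 = 0.885
~~d = 1 − 0.885 = 0.115
~~d -> a = min(1, 1 − 0.115 + 0.249) = min(1, 1.134) = 1.000
~(b & a) -> (~~d -> a) = min(1, 1 − 1.000 + 1.000) = min(1, 1.000) = 1.000
~b = 1 − 0.099 = 0.901
(~(b & a) -> (~~d -> a)) -> ~b = min(1, 1 − 1.000 + 0.901) = min(1, 0.901) = 0.901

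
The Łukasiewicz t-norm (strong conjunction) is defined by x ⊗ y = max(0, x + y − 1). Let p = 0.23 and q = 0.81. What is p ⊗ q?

p ⊗ q = max(0, 0.23 + 0.81 − 1) = max(0, 0.04) = 0.04
For comparison, the Gödel (minimum) t-norm min(x, y) would give 0.23.

0.04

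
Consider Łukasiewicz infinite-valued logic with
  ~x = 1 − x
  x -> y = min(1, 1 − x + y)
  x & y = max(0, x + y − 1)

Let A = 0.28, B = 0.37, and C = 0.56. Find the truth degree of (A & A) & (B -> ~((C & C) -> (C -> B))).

A & A = max(0, 0.28 + 0.28 − 1) = max(0, -0.44) = 0.00
C & C = max(0, 0.56 + 0.56 − 1) = max(0, 0.12) = 0.12
C -> B = min(1, 1 − 0.56 + 0.37) = min(1, 0.81) = 0.81
(C & C) -> (C -> B) = min(1, 1 − 0.12 + 0.81) = min(1, 1.69) = 1.00
~((C & C) -> (C -> B)) = 1 − 1.00 = 0.00
B -> ~((C & C) -> (C -> B)) = min(1, 1 − 0.37 + 0.00) = min(1, 0.63) = 0.63
(A & A) & (B -> ~((C & C) -> (C -> B))) = max(0, 0.00 + 0.63 − 1) = max(0, -0.37) = 0.00

0.00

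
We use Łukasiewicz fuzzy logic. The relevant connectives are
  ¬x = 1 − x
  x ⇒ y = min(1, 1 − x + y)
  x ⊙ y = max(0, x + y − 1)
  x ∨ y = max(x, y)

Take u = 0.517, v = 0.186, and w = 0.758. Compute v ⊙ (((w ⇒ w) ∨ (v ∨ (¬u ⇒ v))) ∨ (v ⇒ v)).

w ⇒ w = min(1, 1 − 0.758 + 0.758) = min(1, 1.000) = 1.000
¬u = 1 − 0.517 = 0.483
¬u ⇒ v = min(1, 1 − 0.483 + 0.186) = min(1, 0.703) = 0.703
v ∨ (¬u ⇒ v) = max(0.186, 0.703) = 0.703
(w ⇒ w) ∨ (v ∨ (¬u ⇒ v)) = max(1.000, 0.703) = 1.000
v ⇒ v = min(1, 1 − 0.186 + 0.186) = min(1, 1.000) = 1.000
((w ⇒ w) ∨ (v ∨ (¬u ⇒ v))) ∨ (v ⇒ v) = max(1.000, 1.000) = 1.000
v ⊙ (((w ⇒ w) ∨ (v ∨ (¬u ⇒ v))) ∨ (v ⇒ v)) = max(0, 0.186 + 1.000 − 1) = max(0, 0.186) = 0.186

0.186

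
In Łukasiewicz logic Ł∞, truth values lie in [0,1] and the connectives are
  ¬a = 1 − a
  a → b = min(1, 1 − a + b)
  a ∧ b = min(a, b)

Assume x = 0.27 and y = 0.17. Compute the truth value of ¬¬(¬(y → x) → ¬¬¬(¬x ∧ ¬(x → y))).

y → x = min(1, 1 − 0.17 + 0.27) = min(1, 1.10) = 1.00
¬(y → x) = 1 − 1.00 = 0.00
¬x = 1 − 0.27 = 0.73
x → y = min(1, 1 − 0.27 + 0.17) = min(1, 0.90) = 0.90
¬(x → y) = 1 − 0.90 = 0.10
¬x ∧ ¬(x → y) = min(0.73, 0.10) = 0.10
¬(¬x ∧ ¬(x → y)) = 1 − 0.10 = 0.90
¬¬(¬x ∧ ¬(x → y)) = 1 − 0.90 = 0.10
¬¬¬(¬x ∧ ¬(x → y)) = 1 − 0.10 = 0.90
¬(y → x) → ¬¬¬(¬x ∧ ¬(x → y)) = min(1, 1 − 0.00 + 0.90) = min(1, 1.90) = 1.00
¬(¬(y → x) → ¬¬¬(¬x ∧ ¬(x → y))) = 1 − 1.00 = 0.00
¬¬(¬(y → x) → ¬¬¬(¬x ∧ ¬(x → y))) = 1 − 0.00 = 1.00

1.00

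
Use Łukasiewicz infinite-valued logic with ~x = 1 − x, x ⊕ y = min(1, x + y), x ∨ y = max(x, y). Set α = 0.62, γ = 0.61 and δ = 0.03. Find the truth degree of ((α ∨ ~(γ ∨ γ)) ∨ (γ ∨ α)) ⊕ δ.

0.65

γ ∨ γ = max(0.61, 0.61) = 0.61
~(γ ∨ γ) = 1 − 0.61 = 0.39
α ∨ ~(γ ∨ γ) = max(0.62, 0.39) = 0.62
γ ∨ α = max(0.61, 0.62) = 0.62
(α ∨ ~(γ ∨ γ)) ∨ (γ ∨ α) = max(0.62, 0.62) = 0.62
((α ∨ ~(γ ∨ γ)) ∨ (γ ∨ α)) ⊕ δ = min(1, 0.62 + 0.03) = min(1, 0.65) = 0.65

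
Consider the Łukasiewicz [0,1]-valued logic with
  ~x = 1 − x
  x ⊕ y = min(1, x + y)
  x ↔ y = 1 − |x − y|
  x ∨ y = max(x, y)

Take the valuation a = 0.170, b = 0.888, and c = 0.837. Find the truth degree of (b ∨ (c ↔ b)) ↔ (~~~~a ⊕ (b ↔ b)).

c ↔ b = 1 − |0.837 − 0.888| = 1 − 0.051 = 0.949
b ∨ (c ↔ b) = max(0.888, 0.949) = 0.949
~a = 1 − 0.170 = 0.830
~~a = 1 − 0.830 = 0.170
~~~a = 1 − 0.170 = 0.830
~~~~a = 1 − 0.830 = 0.170
b ↔ b = 1 − |0.888 − 0.888| = 1 − 0.000 = 1.000
~~~~a ⊕ (b ↔ b) = min(1, 0.170 + 1.000) = min(1, 1.170) = 1.000
(b ∨ (c ↔ b)) ↔ (~~~~a ⊕ (b ↔ b)) = 1 − |0.949 − 1.000| = 1 − 0.051 = 0.949

0.949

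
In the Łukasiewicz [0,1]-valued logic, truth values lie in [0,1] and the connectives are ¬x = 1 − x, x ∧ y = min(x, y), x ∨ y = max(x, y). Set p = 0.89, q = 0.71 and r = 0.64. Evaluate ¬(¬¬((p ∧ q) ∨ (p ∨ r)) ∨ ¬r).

p ∧ q = min(0.89, 0.71) = 0.71
p ∨ r = max(0.89, 0.64) = 0.89
(p ∧ q) ∨ (p ∨ r) = max(0.71, 0.89) = 0.89
¬((p ∧ q) ∨ (p ∨ r)) = 1 − 0.89 = 0.11
¬¬((p ∧ q) ∨ (p ∨ r)) = 1 − 0.11 = 0.89
¬r = 1 − 0.64 = 0.36
¬¬((p ∧ q) ∨ (p ∨ r)) ∨ ¬r = max(0.89, 0.36) = 0.89
¬(¬¬((p ∧ q) ∨ (p ∨ r)) ∨ ¬r) = 1 − 0.89 = 0.11

0.11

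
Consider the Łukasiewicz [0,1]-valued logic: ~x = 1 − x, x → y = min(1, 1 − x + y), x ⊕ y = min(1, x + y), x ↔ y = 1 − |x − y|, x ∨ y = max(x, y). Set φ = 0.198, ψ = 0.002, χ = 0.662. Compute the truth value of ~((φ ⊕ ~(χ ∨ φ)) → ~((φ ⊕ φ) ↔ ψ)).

0.142

χ ∨ φ = max(0.662, 0.198) = 0.662
~(χ ∨ φ) = 1 − 0.662 = 0.338
φ ⊕ ~(χ ∨ φ) = min(1, 0.198 + 0.338) = min(1, 0.536) = 0.536
φ ⊕ φ = min(1, 0.198 + 0.198) = min(1, 0.396) = 0.396
(φ ⊕ φ) ↔ ψ = 1 − |0.396 − 0.002| = 1 − 0.394 = 0.606
~((φ ⊕ φ) ↔ ψ) = 1 − 0.606 = 0.394
(φ ⊕ ~(χ ∨ φ)) → ~((φ ⊕ φ) ↔ ψ) = min(1, 1 − 0.536 + 0.394) = min(1, 0.858) = 0.858
~((φ ⊕ ~(χ ∨ φ)) → ~((φ ⊕ φ) ↔ ψ)) = 1 − 0.858 = 0.142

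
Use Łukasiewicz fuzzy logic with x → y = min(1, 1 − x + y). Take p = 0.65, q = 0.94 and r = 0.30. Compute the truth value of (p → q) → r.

p → q = min(1, 1 − 0.65 + 0.94) = min(1, 1.29) = 1.00
(p → q) → r = min(1, 1 − 1.00 + 0.30) = min(1, 0.30) = 0.30

0.30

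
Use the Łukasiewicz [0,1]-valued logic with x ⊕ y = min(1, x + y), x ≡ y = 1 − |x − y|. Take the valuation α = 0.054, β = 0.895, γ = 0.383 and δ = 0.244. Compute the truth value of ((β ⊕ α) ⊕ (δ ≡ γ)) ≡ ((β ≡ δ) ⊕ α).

β ⊕ α = min(1, 0.895 + 0.054) = min(1, 0.949) = 0.949
δ ≡ γ = 1 − |0.244 − 0.383| = 1 − 0.139 = 0.861
(β ⊕ α) ⊕ (δ ≡ γ) = min(1, 0.949 + 0.861) = min(1, 1.810) = 1.000
β ≡ δ = 1 − |0.895 − 0.244| = 1 − 0.651 = 0.349
(β ≡ δ) ⊕ α = min(1, 0.349 + 0.054) = min(1, 0.403) = 0.403
((β ⊕ α) ⊕ (δ ≡ γ)) ≡ ((β ≡ δ) ⊕ α) = 1 − |1.000 − 0.403| = 1 − 0.597 = 0.403

0.403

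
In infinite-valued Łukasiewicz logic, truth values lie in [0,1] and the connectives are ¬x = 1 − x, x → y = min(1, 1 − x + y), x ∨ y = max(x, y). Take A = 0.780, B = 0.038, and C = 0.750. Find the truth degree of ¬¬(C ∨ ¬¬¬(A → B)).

A → B = min(1, 1 − 0.780 + 0.038) = min(1, 0.258) = 0.258
¬(A → B) = 1 − 0.258 = 0.742
¬¬(A → B) = 1 − 0.742 = 0.258
¬¬¬(A → B) = 1 − 0.258 = 0.742
C ∨ ¬¬¬(A → B) = max(0.750, 0.742) = 0.750
¬(C ∨ ¬¬¬(A → B)) = 1 − 0.750 = 0.250
¬¬(C ∨ ¬¬¬(A → B)) = 1 − 0.250 = 0.750

0.750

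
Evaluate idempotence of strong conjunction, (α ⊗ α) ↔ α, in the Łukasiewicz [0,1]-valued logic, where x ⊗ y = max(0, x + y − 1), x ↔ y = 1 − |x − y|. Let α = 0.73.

0.73

α ⊗ α = max(0, 0.73 + 0.73 − 1) = max(0, 0.46) = 0.46
(α ⊗ α) ↔ α = 1 − |0.46 − 0.73| = 1 − 0.27 = 0.73
(The value 0.73 < 1 shows this instance is not satisfied; fails in Ł∞ since a ⊗ a = max(0, 2a−1) ≠ a in general.)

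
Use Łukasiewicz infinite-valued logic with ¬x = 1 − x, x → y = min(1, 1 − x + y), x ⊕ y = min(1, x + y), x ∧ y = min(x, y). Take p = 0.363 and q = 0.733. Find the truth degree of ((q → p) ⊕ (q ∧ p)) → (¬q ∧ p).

0.274

q → p = min(1, 1 − 0.733 + 0.363) = min(1, 0.630) = 0.630
q ∧ p = min(0.733, 0.363) = 0.363
(q → p) ⊕ (q ∧ p) = min(1, 0.630 + 0.363) = min(1, 0.993) = 0.993
¬q = 1 − 0.733 = 0.267
¬q ∧ p = min(0.267, 0.363) = 0.267
((q → p) ⊕ (q ∧ p)) → (¬q ∧ p) = min(1, 1 − 0.993 + 0.267) = min(1, 0.274) = 0.274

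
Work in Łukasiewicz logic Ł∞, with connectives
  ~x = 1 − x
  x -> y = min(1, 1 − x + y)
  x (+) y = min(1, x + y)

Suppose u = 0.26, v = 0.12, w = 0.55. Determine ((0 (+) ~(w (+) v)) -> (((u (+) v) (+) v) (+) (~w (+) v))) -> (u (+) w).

0.81

w (+) v = min(1, 0.55 + 0.12) = min(1, 0.67) = 0.67
~(w (+) v) = 1 − 0.67 = 0.33
0 (+) ~(w (+) v) = min(1, 0.00 + 0.33) = min(1, 0.33) = 0.33
u (+) v = min(1, 0.26 + 0.12) = min(1, 0.38) = 0.38
(u (+) v) (+) v = min(1, 0.38 + 0.12) = min(1, 0.50) = 0.50
~w = 1 − 0.55 = 0.45
~w (+) v = min(1, 0.45 + 0.12) = min(1, 0.57) = 0.57
((u (+) v) (+) v) (+) (~w (+) v) = min(1, 0.50 + 0.57) = min(1, 1.07) = 1.00
(0 (+) ~(w (+) v)) -> (((u (+) v) (+) v) (+) (~w (+) v)) = min(1, 1 − 0.33 + 1.00) = min(1, 1.67) = 1.00
u (+) w = min(1, 0.26 + 0.55) = min(1, 0.81) = 0.81
((0 (+) ~(w (+) v)) -> (((u (+) v) (+) v) (+) (~w (+) v))) -> (u (+) w) = min(1, 1 − 1.00 + 0.81) = min(1, 0.81) = 0.81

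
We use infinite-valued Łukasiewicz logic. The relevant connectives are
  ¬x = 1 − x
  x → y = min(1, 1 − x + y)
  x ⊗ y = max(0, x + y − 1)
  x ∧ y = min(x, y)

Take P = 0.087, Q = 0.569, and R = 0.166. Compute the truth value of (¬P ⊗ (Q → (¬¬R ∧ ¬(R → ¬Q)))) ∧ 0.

¬P = 1 − 0.087 = 0.913
¬R = 1 − 0.166 = 0.834
¬¬R = 1 − 0.834 = 0.166
¬Q = 1 − 0.569 = 0.431
R → ¬Q = min(1, 1 − 0.166 + 0.431) = min(1, 1.265) = 1.000
¬(R → ¬Q) = 1 − 1.000 = 0.000
¬¬R ∧ ¬(R → ¬Q) = min(0.166, 0.000) = 0.000
Q → (¬¬R ∧ ¬(R → ¬Q)) = min(1, 1 − 0.569 + 0.000) = min(1, 0.431) = 0.431
¬P ⊗ (Q → (¬¬R ∧ ¬(R → ¬Q))) = max(0, 0.913 + 0.431 − 1) = max(0, 0.344) = 0.344
(¬P ⊗ (Q → (¬¬R ∧ ¬(R → ¬Q)))) ∧ 0 = min(0.344, 0.000) = 0.000

0.000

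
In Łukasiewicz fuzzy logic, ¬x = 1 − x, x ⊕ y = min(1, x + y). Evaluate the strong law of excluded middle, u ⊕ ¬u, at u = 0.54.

¬u = 1 − 0.54 = 0.46
u ⊕ ¬u = min(1, 0.54 + 0.46) = min(1, 1.00) = 1.00
(As expected: always 1 in Ł∞ since a ⊕ (1−a) = 1.)

1.00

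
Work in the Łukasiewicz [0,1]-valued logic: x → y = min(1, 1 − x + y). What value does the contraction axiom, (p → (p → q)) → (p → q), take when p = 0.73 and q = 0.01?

0.73

p → q = min(1, 1 − 0.73 + 0.01) = min(1, 0.28) = 0.28
p → (p → q) = min(1, 1 − 0.73 + 0.28) = min(1, 0.55) = 0.55
(p → (p → q)) → (p → q) = min(1, 1 − 0.55 + 0.28) = min(1, 0.73) = 0.73
(The value 0.73 < 1 shows this instance is not satisfied; fails in Ł∞ (the t-norm is not idempotent).)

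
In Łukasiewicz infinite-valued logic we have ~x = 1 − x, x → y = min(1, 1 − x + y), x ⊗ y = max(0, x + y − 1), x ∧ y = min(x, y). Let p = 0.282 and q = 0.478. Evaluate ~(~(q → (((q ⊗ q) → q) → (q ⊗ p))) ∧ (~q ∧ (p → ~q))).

q ⊗ q = max(0, 0.478 + 0.478 − 1) = max(0, -0.044) = 0.000
(q ⊗ q) → q = min(1, 1 − 0.000 + 0.478) = min(1, 1.478) = 1.000
q ⊗ p = max(0, 0.478 + 0.282 − 1) = max(0, -0.240) = 0.000
((q ⊗ q) → q) → (q ⊗ p) = min(1, 1 − 1.000 + 0.000) = min(1, 0.000) = 0.000
q → (((q ⊗ q) → q) → (q ⊗ p)) = min(1, 1 − 0.478 + 0.000) = min(1, 0.522) = 0.522
~(q → (((q ⊗ q) → q) → (q ⊗ p))) = 1 − 0.522 = 0.478
~q = 1 − 0.478 = 0.522
p → ~q = min(1, 1 − 0.282 + 0.522) = min(1, 1.240) = 1.000
~q ∧ (p → ~q) = min(0.522, 1.000) = 0.522
~(q → (((q ⊗ q) → q) → (q ⊗ p))) ∧ (~q ∧ (p → ~q)) = min(0.478, 0.522) = 0.478
~(~(q → (((q ⊗ q) → q) → (q ⊗ p))) ∧ (~q ∧ (p → ~q))) = 1 − 0.478 = 0.522

0.522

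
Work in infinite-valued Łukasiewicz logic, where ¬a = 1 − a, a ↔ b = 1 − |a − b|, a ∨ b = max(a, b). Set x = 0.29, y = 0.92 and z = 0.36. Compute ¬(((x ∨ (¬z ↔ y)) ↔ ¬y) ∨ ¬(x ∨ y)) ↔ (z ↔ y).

¬z = 1 − 0.36 = 0.64
¬z ↔ y = 1 − |0.64 − 0.92| = 1 − 0.28 = 0.72
x ∨ (¬z ↔ y) = max(0.29, 0.72) = 0.72
¬y = 1 − 0.92 = 0.08
(x ∨ (¬z ↔ y)) ↔ ¬y = 1 − |0.72 − 0.08| = 1 − 0.64 = 0.36
x ∨ y = max(0.29, 0.92) = 0.92
¬(x ∨ y) = 1 − 0.92 = 0.08
((x ∨ (¬z ↔ y)) ↔ ¬y) ∨ ¬(x ∨ y) = max(0.36, 0.08) = 0.36
¬(((x ∨ (¬z ↔ y)) ↔ ¬y) ∨ ¬(x ∨ y)) = 1 − 0.36 = 0.64
z ↔ y = 1 − |0.36 − 0.92| = 1 − 0.56 = 0.44
¬(((x ∨ (¬z ↔ y)) ↔ ¬y) ∨ ¬(x ∨ y)) ↔ (z ↔ y) = 1 − |0.64 − 0.44| = 1 − 0.20 = 0.80

0.80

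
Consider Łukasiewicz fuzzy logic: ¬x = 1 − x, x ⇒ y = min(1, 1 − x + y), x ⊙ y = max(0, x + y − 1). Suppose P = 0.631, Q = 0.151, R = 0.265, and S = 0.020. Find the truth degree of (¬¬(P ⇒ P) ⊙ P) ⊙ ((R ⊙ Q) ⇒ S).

0.631

P ⇒ P = min(1, 1 − 0.631 + 0.631) = min(1, 1.000) = 1.000
¬(P ⇒ P) = 1 − 1.000 = 0.000
¬¬(P ⇒ P) = 1 − 0.000 = 1.000
¬¬(P ⇒ P) ⊙ P = max(0, 1.000 + 0.631 − 1) = max(0, 0.631) = 0.631
R ⊙ Q = max(0, 0.265 + 0.151 − 1) = max(0, -0.584) = 0.000
(R ⊙ Q) ⇒ S = min(1, 1 − 0.000 + 0.020) = min(1, 1.020) = 1.000
(¬¬(P ⇒ P) ⊙ P) ⊙ ((R ⊙ Q) ⇒ S) = max(0, 0.631 + 1.000 − 1) = max(0, 0.631) = 0.631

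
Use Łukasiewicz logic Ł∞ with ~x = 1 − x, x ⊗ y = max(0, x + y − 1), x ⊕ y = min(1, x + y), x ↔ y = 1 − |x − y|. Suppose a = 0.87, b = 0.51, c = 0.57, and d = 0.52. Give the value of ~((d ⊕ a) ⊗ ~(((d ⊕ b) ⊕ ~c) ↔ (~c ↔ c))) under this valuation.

d ⊕ a = min(1, 0.52 + 0.87) = min(1, 1.39) = 1.00
d ⊕ b = min(1, 0.52 + 0.51) = min(1, 1.03) = 1.00
~c = 1 − 0.57 = 0.43
(d ⊕ b) ⊕ ~c = min(1, 1.00 + 0.43) = min(1, 1.43) = 1.00
~c ↔ c = 1 − |0.43 − 0.57| = 1 − 0.14 = 0.86
((d ⊕ b) ⊕ ~c) ↔ (~c ↔ c) = 1 − |1.00 − 0.86| = 1 − 0.14 = 0.86
~(((d ⊕ b) ⊕ ~c) ↔ (~c ↔ c)) = 1 − 0.86 = 0.14
(d ⊕ a) ⊗ ~(((d ⊕ b) ⊕ ~c) ↔ (~c ↔ c)) = max(0, 1.00 + 0.14 − 1) = max(0, 0.14) = 0.14
~((d ⊕ a) ⊗ ~(((d ⊕ b) ⊕ ~c) ↔ (~c ↔ c))) = 1 − 0.14 = 0.86

0.86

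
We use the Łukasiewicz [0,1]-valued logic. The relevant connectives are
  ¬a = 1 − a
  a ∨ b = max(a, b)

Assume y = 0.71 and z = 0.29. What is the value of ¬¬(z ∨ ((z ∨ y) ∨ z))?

z ∨ y = max(0.29, 0.71) = 0.71
(z ∨ y) ∨ z = max(0.71, 0.29) = 0.71
z ∨ ((z ∨ y) ∨ z) = max(0.29, 0.71) = 0.71
¬(z ∨ ((z ∨ y) ∨ z)) = 1 − 0.71 = 0.29
¬¬(z ∨ ((z ∨ y) ∨ z)) = 1 − 0.29 = 0.71

0.71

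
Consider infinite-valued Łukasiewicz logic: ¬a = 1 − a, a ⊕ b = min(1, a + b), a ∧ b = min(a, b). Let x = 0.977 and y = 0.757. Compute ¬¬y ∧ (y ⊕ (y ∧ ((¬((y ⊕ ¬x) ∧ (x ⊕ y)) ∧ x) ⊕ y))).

¬y = 1 − 0.757 = 0.243
¬¬y = 1 − 0.243 = 0.757
¬x = 1 − 0.977 = 0.023
y ⊕ ¬x = min(1, 0.757 + 0.023) = min(1, 0.780) = 0.780
x ⊕ y = min(1, 0.977 + 0.757) = min(1, 1.734) = 1.000
(y ⊕ ¬x) ∧ (x ⊕ y) = min(0.780, 1.000) = 0.780
¬((y ⊕ ¬x) ∧ (x ⊕ y)) = 1 − 0.780 = 0.220
¬((y ⊕ ¬x) ∧ (x ⊕ y)) ∧ x = min(0.220, 0.977) = 0.220
(¬((y ⊕ ¬x) ∧ (x ⊕ y)) ∧ x) ⊕ y = min(1, 0.220 + 0.757) = min(1, 0.977) = 0.977
y ∧ ((¬((y ⊕ ¬x) ∧ (x ⊕ y)) ∧ x) ⊕ y) = min(0.757, 0.977) = 0.757
y ⊕ (y ∧ ((¬((y ⊕ ¬x) ∧ (x ⊕ y)) ∧ x) ⊕ y)) = min(1, 0.757 + 0.757) = min(1, 1.514) = 1.000
¬¬y ∧ (y ⊕ (y ∧ ((¬((y ⊕ ¬x) ∧ (x ⊕ y)) ∧ x) ⊕ y))) = min(0.757, 1.000) = 0.757

0.757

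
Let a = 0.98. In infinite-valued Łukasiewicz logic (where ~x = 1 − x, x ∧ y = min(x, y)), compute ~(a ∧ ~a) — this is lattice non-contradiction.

0.98

~a = 1 − 0.98 = 0.02
a ∧ ~a = min(0.98, 0.02) = 0.02
~(a ∧ ~a) = 1 − 0.02 = 0.98
(The value 0.98 < 1 shows this instance is not satisfied; not a Ł∞-tautology — its value is 1 − min(a, 1−a).)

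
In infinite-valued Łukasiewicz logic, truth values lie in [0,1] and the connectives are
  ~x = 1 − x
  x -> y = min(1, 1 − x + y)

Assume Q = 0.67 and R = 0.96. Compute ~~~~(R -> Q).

R -> Q = min(1, 1 − 0.96 + 0.67) = min(1, 0.71) = 0.71
~(R -> Q) = 1 − 0.71 = 0.29
~~(R -> Q) = 1 − 0.29 = 0.71
~~~(R -> Q) = 1 − 0.71 = 0.29
~~~~(R -> Q) = 1 − 0.29 = 0.71

0.71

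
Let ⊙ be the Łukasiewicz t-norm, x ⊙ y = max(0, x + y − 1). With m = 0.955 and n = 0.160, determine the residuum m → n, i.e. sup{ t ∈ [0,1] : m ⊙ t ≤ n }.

The residuum of the Łukasiewicz t-norm gives the supremum: min(1, 1 − 0.955 + 0.160).
1 − 0.955 + 0.160 = 0.205, so t = min(1, 0.205) = 0.205.
Check: 0.955 ⊙ 0.205 = max(0, 0.160) = 0.160 ≤ 0.160.

0.205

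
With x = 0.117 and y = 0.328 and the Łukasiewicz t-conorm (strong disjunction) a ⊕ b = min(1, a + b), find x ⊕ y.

x ⊕ y = min(1, 0.117 + 0.328) = min(1, 0.445) = 0.445
For comparison, the Gödel t-conorm max(a, b) would give 0.328.

0.445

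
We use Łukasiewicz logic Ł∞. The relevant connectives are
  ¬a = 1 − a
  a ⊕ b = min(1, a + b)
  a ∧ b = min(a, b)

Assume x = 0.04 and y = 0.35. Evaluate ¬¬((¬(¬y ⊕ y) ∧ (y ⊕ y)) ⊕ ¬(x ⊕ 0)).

¬y = 1 − 0.35 = 0.65
¬y ⊕ y = min(1, 0.65 + 0.35) = min(1, 1.00) = 1.00
¬(¬y ⊕ y) = 1 − 1.00 = 0.00
y ⊕ y = min(1, 0.35 + 0.35) = min(1, 0.70) = 0.70
¬(¬y ⊕ y) ∧ (y ⊕ y) = min(0.00, 0.70) = 0.00
x ⊕ 0 = min(1, 0.04 + 0.00) = min(1, 0.04) = 0.04
¬(x ⊕ 0) = 1 − 0.04 = 0.96
(¬(¬y ⊕ y) ∧ (y ⊕ y)) ⊕ ¬(x ⊕ 0) = min(1, 0.00 + 0.96) = min(1, 0.96) = 0.96
¬((¬(¬y ⊕ y) ∧ (y ⊕ y)) ⊕ ¬(x ⊕ 0)) = 1 − 0.96 = 0.04
¬¬((¬(¬y ⊕ y) ∧ (y ⊕ y)) ⊕ ¬(x ⊕ 0)) = 1 − 0.04 = 0.96

0.96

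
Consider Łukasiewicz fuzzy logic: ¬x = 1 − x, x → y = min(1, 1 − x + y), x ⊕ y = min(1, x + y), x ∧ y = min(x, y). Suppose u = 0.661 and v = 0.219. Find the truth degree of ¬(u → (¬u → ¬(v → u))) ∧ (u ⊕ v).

0.000

¬u = 1 − 0.661 = 0.339
v → u = min(1, 1 − 0.219 + 0.661) = min(1, 1.442) = 1.000
¬(v → u) = 1 − 1.000 = 0.000
¬u → ¬(v → u) = min(1, 1 − 0.339 + 0.000) = min(1, 0.661) = 0.661
u → (¬u → ¬(v → u)) = min(1, 1 − 0.661 + 0.661) = min(1, 1.000) = 1.000
¬(u → (¬u → ¬(v → u))) = 1 − 1.000 = 0.000
u ⊕ v = min(1, 0.661 + 0.219) = min(1, 0.880) = 0.880
¬(u → (¬u → ¬(v → u))) ∧ (u ⊕ v) = min(0.000, 0.880) = 0.000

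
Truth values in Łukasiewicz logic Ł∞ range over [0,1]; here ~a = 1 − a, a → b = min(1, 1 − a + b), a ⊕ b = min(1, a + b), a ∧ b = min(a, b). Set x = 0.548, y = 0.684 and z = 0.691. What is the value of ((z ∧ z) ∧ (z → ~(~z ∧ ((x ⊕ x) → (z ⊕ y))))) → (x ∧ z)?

0.857

z ∧ z = min(0.691, 0.691) = 0.691
~z = 1 − 0.691 = 0.309
x ⊕ x = min(1, 0.548 + 0.548) = min(1, 1.096) = 1.000
z ⊕ y = min(1, 0.691 + 0.684) = min(1, 1.375) = 1.000
(x ⊕ x) → (z ⊕ y) = min(1, 1 − 1.000 + 1.000) = min(1, 1.000) = 1.000
~z ∧ ((x ⊕ x) → (z ⊕ y)) = min(0.309, 1.000) = 0.309
~(~z ∧ ((x ⊕ x) → (z ⊕ y))) = 1 − 0.309 = 0.691
z → ~(~z ∧ ((x ⊕ x) → (z ⊕ y))) = min(1, 1 − 0.691 + 0.691) = min(1, 1.000) = 1.000
(z ∧ z) ∧ (z → ~(~z ∧ ((x ⊕ x) → (z ⊕ y)))) = min(0.691, 1.000) = 0.691
x ∧ z = min(0.548, 0.691) = 0.548
((z ∧ z) ∧ (z → ~(~z ∧ ((x ⊕ x) → (z ⊕ y))))) → (x ∧ z) = min(1, 1 − 0.691 + 0.548) = min(1, 0.857) = 0.857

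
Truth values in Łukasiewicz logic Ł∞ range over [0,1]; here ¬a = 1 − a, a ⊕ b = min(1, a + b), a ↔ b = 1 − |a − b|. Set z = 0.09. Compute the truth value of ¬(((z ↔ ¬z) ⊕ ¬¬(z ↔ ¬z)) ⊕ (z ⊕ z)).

¬z = 1 − 0.09 = 0.91
z ↔ ¬z = 1 − |0.09 − 0.91| = 1 − 0.82 = 0.18
¬(z ↔ ¬z) = 1 − 0.18 = 0.82
¬¬(z ↔ ¬z) = 1 − 0.82 = 0.18
(z ↔ ¬z) ⊕ ¬¬(z ↔ ¬z) = min(1, 0.18 + 0.18) = min(1, 0.36) = 0.36
z ⊕ z = min(1, 0.09 + 0.09) = min(1, 0.18) = 0.18
((z ↔ ¬z) ⊕ ¬¬(z ↔ ¬z)) ⊕ (z ⊕ z) = min(1, 0.36 + 0.18) = min(1, 0.54) = 0.54
¬(((z ↔ ¬z) ⊕ ¬¬(z ↔ ¬z)) ⊕ (z ⊕ z)) = 1 − 0.54 = 0.46

0.46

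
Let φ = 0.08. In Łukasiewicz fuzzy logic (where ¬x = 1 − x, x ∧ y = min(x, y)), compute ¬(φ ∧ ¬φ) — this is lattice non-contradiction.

0.92

¬φ = 1 − 0.08 = 0.92
φ ∧ ¬φ = min(0.08, 0.92) = 0.08
¬(φ ∧ ¬φ) = 1 − 0.08 = 0.92
(The value 0.92 < 1 shows this instance is not satisfied; not a Ł∞-tautology — its value is 1 − min(a, 1−a).)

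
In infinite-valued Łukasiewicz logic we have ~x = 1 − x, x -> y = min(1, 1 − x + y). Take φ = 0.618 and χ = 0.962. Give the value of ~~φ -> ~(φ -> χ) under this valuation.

0.382

~φ = 1 − 0.618 = 0.382
~~φ = 1 − 0.382 = 0.618
φ -> χ = min(1, 1 − 0.618 + 0.962) = min(1, 1.344) = 1.000
~(φ -> χ) = 1 − 1.000 = 0.000
~~φ -> ~(φ -> χ) = min(1, 1 − 0.618 + 0.000) = min(1, 0.382) = 0.382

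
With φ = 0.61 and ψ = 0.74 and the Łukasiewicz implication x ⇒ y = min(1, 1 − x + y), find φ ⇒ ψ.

1.00

φ ⇒ ψ = min(1, 1 − 0.61 + 0.74) = min(1, 1.13) = 1.00
For comparison, the Gödel implication (1 if x ≤ y else y) would give 1.00.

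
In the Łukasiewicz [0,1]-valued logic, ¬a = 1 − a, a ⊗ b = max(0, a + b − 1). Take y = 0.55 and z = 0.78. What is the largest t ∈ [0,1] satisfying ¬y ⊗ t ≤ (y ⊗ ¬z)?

¬y = 1 − 0.55 = 0.45
So the left factor is ¬y = 0.45.
¬z = 1 − 0.78 = 0.22
y ⊗ ¬z = max(0, 0.55 + 0.22 − 1) = max(0, -0.23) = 0.00
So the right-hand bound is y ⊗ ¬z = 0.00.
The residuum of the Łukasiewicz t-norm gives the supremum: min(1, 1 − 0.45 + 0.00).
1 − 0.45 + 0.00 = 0.55, so t = min(1, 0.55) = 0.55.
Check: 0.45 ⊗ 0.55 = max(0, 0.00) = 0.00 ≤ 0.00.

0.55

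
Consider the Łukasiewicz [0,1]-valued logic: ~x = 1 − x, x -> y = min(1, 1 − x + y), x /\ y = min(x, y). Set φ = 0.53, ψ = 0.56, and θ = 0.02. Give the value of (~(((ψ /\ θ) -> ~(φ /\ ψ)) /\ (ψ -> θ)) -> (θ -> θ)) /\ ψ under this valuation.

ψ /\ θ = min(0.56, 0.02) = 0.02
φ /\ ψ = min(0.53, 0.56) = 0.53
~(φ /\ ψ) = 1 − 0.53 = 0.47
(ψ /\ θ) -> ~(φ /\ ψ) = min(1, 1 − 0.02 + 0.47) = min(1, 1.45) = 1.00
ψ -> θ = min(1, 1 − 0.56 + 0.02) = min(1, 0.46) = 0.46
((ψ /\ θ) -> ~(φ /\ ψ)) /\ (ψ -> θ) = min(1.00, 0.46) = 0.46
~(((ψ /\ θ) -> ~(φ /\ ψ)) /\ (ψ -> θ)) = 1 − 0.46 = 0.54
θ -> θ = min(1, 1 − 0.02 + 0.02) = min(1, 1.00) = 1.00
~(((ψ /\ θ) -> ~(φ /\ ψ)) /\ (ψ -> θ)) -> (θ -> θ) = min(1, 1 − 0.54 + 1.00) = min(1, 1.46) = 1.00
(~(((ψ /\ θ) -> ~(φ /\ ψ)) /\ (ψ -> θ)) -> (θ -> θ)) /\ ψ = min(1.00, 0.56) = 0.56

0.56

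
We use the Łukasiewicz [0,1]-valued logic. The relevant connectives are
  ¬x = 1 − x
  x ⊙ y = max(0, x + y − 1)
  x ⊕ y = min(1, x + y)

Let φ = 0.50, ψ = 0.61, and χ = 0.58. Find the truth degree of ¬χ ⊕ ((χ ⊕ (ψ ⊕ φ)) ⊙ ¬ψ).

¬χ = 1 − 0.58 = 0.42
ψ ⊕ φ = min(1, 0.61 + 0.50) = min(1, 1.11) = 1.00
χ ⊕ (ψ ⊕ φ) = min(1, 0.58 + 1.00) = min(1, 1.58) = 1.00
¬ψ = 1 − 0.61 = 0.39
(χ ⊕ (ψ ⊕ φ)) ⊙ ¬ψ = max(0, 1.00 + 0.39 − 1) = max(0, 0.39) = 0.39
¬χ ⊕ ((χ ⊕ (ψ ⊕ φ)) ⊙ ¬ψ) = min(1, 0.42 + 0.39) = min(1, 0.81) = 0.81

0.81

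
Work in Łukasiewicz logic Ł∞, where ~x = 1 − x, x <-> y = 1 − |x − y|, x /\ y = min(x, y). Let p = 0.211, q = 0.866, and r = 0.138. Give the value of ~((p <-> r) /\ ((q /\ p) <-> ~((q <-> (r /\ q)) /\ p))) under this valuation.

0.578

p <-> r = 1 − |0.211 − 0.138| = 1 − 0.073 = 0.927
q /\ p = min(0.866, 0.211) = 0.211
r /\ q = min(0.138, 0.866) = 0.138
q <-> (r /\ q) = 1 − |0.866 − 0.138| = 1 − 0.728 = 0.272
(q <-> (r /\ q)) /\ p = min(0.272, 0.211) = 0.211
~((q <-> (r /\ q)) /\ p) = 1 − 0.211 = 0.789
(q /\ p) <-> ~((q <-> (r /\ q)) /\ p) = 1 − |0.211 − 0.789| = 1 − 0.578 = 0.422
(p <-> r) /\ ((q /\ p) <-> ~((q <-> (r /\ q)) /\ p)) = min(0.927, 0.422) = 0.422
~((p <-> r) /\ ((q /\ p) <-> ~((q <-> (r /\ q)) /\ p))) = 1 − 0.422 = 0.578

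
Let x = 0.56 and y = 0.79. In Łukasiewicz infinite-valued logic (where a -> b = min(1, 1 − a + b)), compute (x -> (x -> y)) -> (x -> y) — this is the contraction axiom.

1.00

x -> y = min(1, 1 − 0.56 + 0.79) = min(1, 1.23) = 1.00
x -> (x -> y) = min(1, 1 − 0.56 + 1.00) = min(1, 1.44) = 1.00
(x -> (x -> y)) -> (x -> y) = min(1, 1 − 1.00 + 1.00) = min(1, 1.00) = 1.00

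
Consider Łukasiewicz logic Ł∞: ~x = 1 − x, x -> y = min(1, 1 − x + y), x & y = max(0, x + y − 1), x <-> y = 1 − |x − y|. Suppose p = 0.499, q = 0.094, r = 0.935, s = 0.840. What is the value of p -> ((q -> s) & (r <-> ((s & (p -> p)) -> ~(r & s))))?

q -> s = min(1, 1 − 0.094 + 0.840) = min(1, 1.746) = 1.000
p -> p = min(1, 1 − 0.499 + 0.499) = min(1, 1.000) = 1.000
s & (p -> p) = max(0, 0.840 + 1.000 − 1) = max(0, 0.840) = 0.840
r & s = max(0, 0.935 + 0.840 − 1) = max(0, 0.775) = 0.775
~(r & s) = 1 − 0.775 = 0.225
(s & (p -> p)) -> ~(r & s) = min(1, 1 − 0.840 + 0.225) = min(1, 0.385) = 0.385
r <-> ((s & (p -> p)) -> ~(r & s)) = 1 − |0.935 − 0.385| = 1 − 0.550 = 0.450
(q -> s) & (r <-> ((s & (p -> p)) -> ~(r & s))) = max(0, 1.000 + 0.450 − 1) = max(0, 0.450) = 0.450
p -> ((q -> s) & (r <-> ((s & (p -> p)) -> ~(r & s)))) = min(1, 1 − 0.499 + 0.450) = min(1, 0.951) = 0.951

0.951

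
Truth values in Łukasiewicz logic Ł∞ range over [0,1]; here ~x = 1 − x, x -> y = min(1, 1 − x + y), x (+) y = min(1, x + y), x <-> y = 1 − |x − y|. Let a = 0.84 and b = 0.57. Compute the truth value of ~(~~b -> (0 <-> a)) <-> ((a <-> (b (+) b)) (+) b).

~b = 1 − 0.57 = 0.43
~~b = 1 − 0.43 = 0.57
0 <-> a = 1 − |0.00 − 0.84| = 1 − 0.84 = 0.16
~~b -> (0 <-> a) = min(1, 1 − 0.57 + 0.16) = min(1, 0.59) = 0.59
~(~~b -> (0 <-> a)) = 1 − 0.59 = 0.41
b (+) b = min(1, 0.57 + 0.57) = min(1, 1.14) = 1.00
a <-> (b (+) b) = 1 − |0.84 − 1.00| = 1 − 0.16 = 0.84
(a <-> (b (+) b)) (+) b = min(1, 0.84 + 0.57) = min(1, 1.41) = 1.00
~(~~b -> (0 <-> a)) <-> ((a <-> (b (+) b)) (+) b) = 1 − |0.41 − 1.00| = 1 − 0.59 = 0.41

0.41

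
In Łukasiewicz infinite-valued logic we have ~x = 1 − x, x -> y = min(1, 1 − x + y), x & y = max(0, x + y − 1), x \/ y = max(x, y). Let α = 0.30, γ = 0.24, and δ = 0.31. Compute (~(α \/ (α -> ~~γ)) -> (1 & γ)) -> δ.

0.31

~γ = 1 − 0.24 = 0.76
~~γ = 1 − 0.76 = 0.24
α -> ~~γ = min(1, 1 − 0.30 + 0.24) = min(1, 0.94) = 0.94
α \/ (α -> ~~γ) = max(0.30, 0.94) = 0.94
~(α \/ (α -> ~~γ)) = 1 − 0.94 = 0.06
1 & γ = max(0, 1.00 + 0.24 − 1) = max(0, 0.24) = 0.24
~(α \/ (α -> ~~γ)) -> (1 & γ) = min(1, 1 − 0.06 + 0.24) = min(1, 1.18) = 1.00
(~(α \/ (α -> ~~γ)) -> (1 & γ)) -> δ = min(1, 1 − 1.00 + 0.31) = min(1, 0.31) = 0.31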